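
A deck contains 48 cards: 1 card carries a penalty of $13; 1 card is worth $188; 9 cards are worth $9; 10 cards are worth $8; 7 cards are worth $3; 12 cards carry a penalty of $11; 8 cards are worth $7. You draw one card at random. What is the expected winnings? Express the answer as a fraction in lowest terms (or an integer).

281/48 dollars

E[payout] = (1/48)·(-13) + (1/48)·188 + (9/48)·9 + (10/48)·8 + (7/48)·3 + (12/48)·(-11) + (8/48)·7 = 281/48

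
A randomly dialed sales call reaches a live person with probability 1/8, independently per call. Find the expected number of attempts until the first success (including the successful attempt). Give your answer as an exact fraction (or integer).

8

For a geometric distribution, E[trials] = 1/p = 1/(1/8) = 8.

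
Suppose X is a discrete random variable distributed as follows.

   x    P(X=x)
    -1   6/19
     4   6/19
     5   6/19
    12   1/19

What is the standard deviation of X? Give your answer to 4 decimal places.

E[X] = 60/19, E[X²] = 396/19
Var(X) = E[X²] − (E[X])² = 396/19 − 3600/361 = 3924/361
SD(X) = √(3924/361) ≈ 3.2969

3.2969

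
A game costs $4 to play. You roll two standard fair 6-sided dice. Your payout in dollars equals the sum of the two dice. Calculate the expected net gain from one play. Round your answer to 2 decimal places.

Distribution of the sum of the two dice: 2 w.p. 1/36, 3 w.p. 1/18, 4 w.p. 1/12, 5 w.p. 1/9, 6 w.p. 5/36, 7 w.p. 1/6, …
E[payout] = (1/36)·2 + (1/18)·3 + (1/12)·4 + (1/9)·5 + (5/36)·6 + (1/6)·7 + (5/36)·8 + (1/9)·9 + (1/12)·10 + (1/18)·11 + (1/36)·12 = 7
Expected profit = 7 − 4 = 3 ≈ $3.00

$3.00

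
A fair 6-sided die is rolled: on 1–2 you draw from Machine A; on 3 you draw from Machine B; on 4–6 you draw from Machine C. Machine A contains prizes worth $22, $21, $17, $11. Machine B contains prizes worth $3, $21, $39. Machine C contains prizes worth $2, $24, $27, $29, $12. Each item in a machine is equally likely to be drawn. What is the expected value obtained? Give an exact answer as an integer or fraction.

1129/60 dollars

E[X | Machine A] = (22 + 21 + 17 + 11)/4 = 71/4
E[X | Machine B] = (3 + 21 + 39)/3 = 21
E[X | Machine C] = (2 + 24 + 27 + 29 + 12)/5 = 94/5
E[X] = (1/3)·71/4 + (1/6)·21 + (1/2)·94/5 = 1129/60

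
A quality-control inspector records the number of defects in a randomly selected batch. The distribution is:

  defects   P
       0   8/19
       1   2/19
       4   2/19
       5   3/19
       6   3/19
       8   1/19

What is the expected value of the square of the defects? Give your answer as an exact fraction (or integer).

E[X²] = (8/19)·0 + (2/19)·1 + (2/19)·16 + (3/19)·25 + (3/19)·36 + (1/19)·64
     = 281/19

281/19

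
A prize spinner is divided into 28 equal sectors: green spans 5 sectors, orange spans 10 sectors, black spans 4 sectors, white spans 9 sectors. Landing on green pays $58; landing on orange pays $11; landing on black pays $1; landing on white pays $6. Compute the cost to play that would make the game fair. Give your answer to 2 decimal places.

E[payout] = (5/28)·58 + (10/28)·11 + (4/28)·1 + (9/28)·6 = 229/14
Fair fee = E[payout] = 229/14 ≈ $16.36

$16.36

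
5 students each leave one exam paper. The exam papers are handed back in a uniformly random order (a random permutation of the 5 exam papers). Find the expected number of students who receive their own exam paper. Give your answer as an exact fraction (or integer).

Let Xᵢ = 1 if person i gets their own exam paper. For each i, P(Xᵢ=1) = 1/5.
By linearity of expectation, E[X₁+…+X_5] = 5·(1/5) = 1.

1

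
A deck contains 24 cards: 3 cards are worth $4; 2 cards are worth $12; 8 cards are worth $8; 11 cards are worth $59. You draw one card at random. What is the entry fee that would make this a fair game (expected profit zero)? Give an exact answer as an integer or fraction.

749/24 dollars

E[payout] = (3/24)·4 + (2/24)·12 + (8/24)·8 + (11/24)·59 = 749/24
Fair fee = E[payout] = 749/24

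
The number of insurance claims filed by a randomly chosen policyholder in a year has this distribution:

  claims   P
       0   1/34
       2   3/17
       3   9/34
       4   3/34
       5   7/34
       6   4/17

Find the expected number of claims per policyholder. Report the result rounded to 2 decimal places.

3.94

E[X] = (1/34)·0 + (3/17)·2 + (9/34)·3 + (3/34)·4 + (7/34)·5 + (4/17)·6
     = 67/17 ≈ 3.94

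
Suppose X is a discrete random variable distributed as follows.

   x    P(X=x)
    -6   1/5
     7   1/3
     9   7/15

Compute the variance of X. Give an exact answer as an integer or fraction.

E[X] = (1/5)·(-6) + (1/3)·7 + (7/15)·9 = 16/3
E[X²] = (1/5)·36 + (1/3)·49 + (7/15)·81 = 184/3
Var(X) = 184/3 − (16/3)² = 296/9

296/9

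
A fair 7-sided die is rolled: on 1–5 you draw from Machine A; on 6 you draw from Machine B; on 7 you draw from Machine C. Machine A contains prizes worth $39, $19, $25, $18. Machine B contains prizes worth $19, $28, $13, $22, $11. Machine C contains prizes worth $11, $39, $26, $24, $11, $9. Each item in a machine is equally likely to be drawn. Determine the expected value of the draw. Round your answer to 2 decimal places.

$23.55

E[X | Machine A] = (39 + 19 + 25 + 18)/4 = 101/4
E[X | Machine B] = (19 + 28 + 13 + 22 + 11)/5 = 93/5
E[X | Machine C] = (11 + 39 + 26 + 24 + 11 + 9)/6 = 20
E[X] = (5/7)·101/4 + (1/7)·93/5 + (1/7)·20 = 471/20 ≈ 23.55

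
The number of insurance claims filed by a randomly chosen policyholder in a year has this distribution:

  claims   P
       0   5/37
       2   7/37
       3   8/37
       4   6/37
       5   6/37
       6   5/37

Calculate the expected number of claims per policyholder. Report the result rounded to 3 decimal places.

E[X] = (5/37)·0 + (7/37)·2 + (8/37)·3 + (6/37)·4 + (6/37)·5 + (5/37)·6
     = 122/37 ≈ 3.297

3.297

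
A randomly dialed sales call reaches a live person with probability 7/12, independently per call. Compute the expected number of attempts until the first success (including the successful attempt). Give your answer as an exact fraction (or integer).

12/7

For a geometric distribution, E[trials] = 1/p = 1/(7/12) = 12/7.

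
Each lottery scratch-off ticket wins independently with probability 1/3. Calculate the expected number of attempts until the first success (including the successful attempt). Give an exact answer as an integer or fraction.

For a geometric distribution, E[trials] = 1/p = 1/(1/3) = 3.

3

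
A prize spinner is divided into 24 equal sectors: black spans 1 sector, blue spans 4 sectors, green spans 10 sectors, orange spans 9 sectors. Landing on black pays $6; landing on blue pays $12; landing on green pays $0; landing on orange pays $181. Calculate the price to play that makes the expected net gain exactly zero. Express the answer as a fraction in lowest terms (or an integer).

561/8 dollars

E[payout] = (1/24)·6 + (4/24)·12 + (10/24)·0 + (9/24)·181 = 561/8
Fair fee = E[payout] = 561/8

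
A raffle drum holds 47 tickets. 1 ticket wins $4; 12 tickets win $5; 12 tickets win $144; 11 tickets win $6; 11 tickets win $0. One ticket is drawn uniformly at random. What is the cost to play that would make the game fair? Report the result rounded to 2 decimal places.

E[payout] = (1/47)·4 + (12/47)·5 + (12/47)·144 + (11/47)·6 + (11/47)·0 = 1858/47
Fair fee = E[payout] = 1858/47 ≈ $39.53

$39.53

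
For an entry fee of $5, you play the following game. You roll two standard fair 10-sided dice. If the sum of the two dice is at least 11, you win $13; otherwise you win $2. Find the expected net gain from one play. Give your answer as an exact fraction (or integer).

E[payout] = (9/20)·2 + (11/20)·13 = 161/20
Expected profit = 161/20 − 5 = 61/20

61/20 dollars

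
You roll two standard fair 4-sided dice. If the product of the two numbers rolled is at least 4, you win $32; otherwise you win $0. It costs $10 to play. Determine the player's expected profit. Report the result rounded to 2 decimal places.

$12.00

E[payout] = (5/16)·0 + (11/16)·32 = 22
Expected profit = 22 − 10 = 12 ≈ $12.00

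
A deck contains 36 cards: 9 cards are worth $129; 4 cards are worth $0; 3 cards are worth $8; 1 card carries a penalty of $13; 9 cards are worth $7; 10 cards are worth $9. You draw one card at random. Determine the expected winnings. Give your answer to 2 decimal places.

E[payout] = (9/36)·129 + (4/36)·0 + (3/36)·8 + (1/36)·(-13) + (9/36)·7 + (10/36)·9 = 1325/36
≈ $36.81

$36.81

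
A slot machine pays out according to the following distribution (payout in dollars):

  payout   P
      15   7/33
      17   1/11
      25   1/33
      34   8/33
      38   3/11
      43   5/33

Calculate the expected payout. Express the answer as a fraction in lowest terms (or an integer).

1010/33 dollars

E[X] = (7/33)·15 + (1/11)·17 + (1/33)·25 + (8/33)·34 + (3/11)·38 + (5/33)·43
     = 1010/33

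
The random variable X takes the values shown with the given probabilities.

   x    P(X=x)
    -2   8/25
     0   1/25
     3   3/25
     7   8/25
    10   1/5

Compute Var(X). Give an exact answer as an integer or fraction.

13974/625

E[X] = (8/25)·(-2) + (1/25)·0 + (3/25)·3 + (8/25)·7 + (1/5)·10 = 99/25
E[X²] = (8/25)·4 + (1/25)·0 + (3/25)·9 + (8/25)·49 + (1/5)·100 = 951/25
Var(X) = 951/25 − (99/25)² = 13974/625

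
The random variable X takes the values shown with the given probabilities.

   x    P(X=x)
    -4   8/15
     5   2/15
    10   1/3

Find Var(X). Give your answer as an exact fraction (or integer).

E[X] = (8/15)·(-4) + (2/15)·5 + (1/3)·10 = 28/15
E[X²] = (8/15)·16 + (2/15)·25 + (1/3)·100 = 226/5
Var(X) = 226/5 − (28/15)² = 9386/225

9386/225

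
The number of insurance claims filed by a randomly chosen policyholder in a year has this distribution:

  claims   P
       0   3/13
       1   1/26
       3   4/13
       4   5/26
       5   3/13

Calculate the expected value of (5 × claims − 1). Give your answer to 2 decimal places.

13.42

E[5x-1] = (3/13)·(-1) + (1/26)·4 + (4/13)·14 + (5/26)·19 + (3/13)·24
     = 349/26 ≈ 13.42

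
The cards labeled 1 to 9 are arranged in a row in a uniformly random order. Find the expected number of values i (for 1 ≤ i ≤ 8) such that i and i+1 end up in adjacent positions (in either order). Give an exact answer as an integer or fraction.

For each i ∈ {1,…,8}, let Xᵢ = 1 if i and i+1 are adjacent. P(Xᵢ=1) = 2·(9−1)!/9! = 2/9.
By linearity, E[ΣXᵢ] = (8)·(2/9) = 16/9.

16/9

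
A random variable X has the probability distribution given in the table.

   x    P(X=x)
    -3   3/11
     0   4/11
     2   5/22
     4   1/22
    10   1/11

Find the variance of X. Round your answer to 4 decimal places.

E[X] = (3/11)·(-3) + (4/11)·0 + (5/22)·2 + (1/22)·4 + (1/11)·10 = 8/11
E[X²] = (3/11)·9 + (4/11)·0 + (5/22)·4 + (1/22)·16 + (1/11)·100 = 145/11
Var(X) = 145/11 − (8/11)² = 1531/121 ≈ 12.6529

12.6529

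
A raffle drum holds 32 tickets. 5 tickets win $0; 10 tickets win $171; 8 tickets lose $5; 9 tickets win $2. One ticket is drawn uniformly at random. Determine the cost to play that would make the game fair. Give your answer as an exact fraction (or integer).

211/4 dollars

E[payout] = (5/32)·0 + (10/32)·171 + (8/32)·(-5) + (9/32)·2 = 211/4
Fair fee = E[payout] = 211/4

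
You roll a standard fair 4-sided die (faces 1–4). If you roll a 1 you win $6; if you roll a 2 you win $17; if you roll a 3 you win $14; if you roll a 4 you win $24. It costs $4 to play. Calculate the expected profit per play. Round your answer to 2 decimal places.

E[payout] = (1/4)·6 + (1/4)·14 + (1/4)·17 + (1/4)·24 = 61/4
Expected profit = 61/4 − 4 = 45/4 ≈ $11.25

$11.25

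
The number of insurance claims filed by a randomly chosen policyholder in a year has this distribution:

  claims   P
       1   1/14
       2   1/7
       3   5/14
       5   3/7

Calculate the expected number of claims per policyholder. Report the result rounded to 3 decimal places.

3.571

E[X] = (1/14)·1 + (1/7)·2 + (5/14)·3 + (3/7)·5
     = 25/7 ≈ 3.571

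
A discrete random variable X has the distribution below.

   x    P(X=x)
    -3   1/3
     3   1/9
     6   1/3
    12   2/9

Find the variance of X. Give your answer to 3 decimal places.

E[X] = (1/3)·(-3) + (1/9)·3 + (1/3)·6 + (2/9)·12 = 4
E[X²] = (1/3)·9 + (1/9)·9 + (1/3)·36 + (2/9)·144 = 48
Var(X) = 48 − (4)² = 32 ≈ 32.000

32.000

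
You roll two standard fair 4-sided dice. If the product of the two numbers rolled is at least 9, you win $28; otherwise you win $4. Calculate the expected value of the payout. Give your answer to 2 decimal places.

$10.00

E[payout] = (3/4)·4 + (1/4)·28 = 10
≈ $10.00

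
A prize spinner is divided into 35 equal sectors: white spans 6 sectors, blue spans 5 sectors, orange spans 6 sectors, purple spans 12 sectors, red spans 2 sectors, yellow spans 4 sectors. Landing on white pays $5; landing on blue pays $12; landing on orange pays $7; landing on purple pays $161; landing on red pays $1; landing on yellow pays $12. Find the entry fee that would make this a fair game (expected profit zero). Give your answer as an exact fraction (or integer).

302/5 dollars

E[payout] = (6/35)·5 + (5/35)·12 + (6/35)·7 + (12/35)·161 + (2/35)·1 + (4/35)·12 = 302/5
Fair fee = E[payout] = 302/5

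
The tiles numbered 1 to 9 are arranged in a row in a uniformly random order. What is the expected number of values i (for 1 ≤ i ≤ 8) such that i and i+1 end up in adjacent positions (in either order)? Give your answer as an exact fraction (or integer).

16/9

For each i ∈ {1,…,8}, let Xᵢ = 1 if i and i+1 are adjacent. P(Xᵢ=1) = 2·(9−1)!/9! = 2/9.
By linearity, E[ΣXᵢ] = (8)·(2/9) = 16/9.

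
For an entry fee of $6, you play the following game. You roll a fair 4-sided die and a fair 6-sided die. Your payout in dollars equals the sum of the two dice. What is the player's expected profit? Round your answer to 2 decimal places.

$0.00

Distribution of the sum of the two dice: 2 w.p. 1/24, 3 w.p. 1/12, 4 w.p. 1/8, 5 w.p. 1/6, 6 w.p. 1/6, 7 w.p. 1/6, …
E[payout] = (1/24)·2 + (1/12)·3 + (1/8)·4 + (1/6)·5 + (1/6)·6 + (1/6)·7 + (1/8)·8 + (1/12)·9 + (1/24)·10 = 6
Expected profit = 6 − 6 = 0 ≈ $0.00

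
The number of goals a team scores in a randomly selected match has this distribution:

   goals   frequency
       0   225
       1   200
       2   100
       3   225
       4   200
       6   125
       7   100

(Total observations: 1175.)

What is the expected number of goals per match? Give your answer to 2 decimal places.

Total = 1175, so P(goals=0) = 225/1175, etc.
E[X] = (9/47)·0 + (8/47)·1 + (4/47)·2 + (9/47)·3 + (8/47)·4 + (5/47)·6 + (4/47)·7
     = 133/47 ≈ 2.83

2.83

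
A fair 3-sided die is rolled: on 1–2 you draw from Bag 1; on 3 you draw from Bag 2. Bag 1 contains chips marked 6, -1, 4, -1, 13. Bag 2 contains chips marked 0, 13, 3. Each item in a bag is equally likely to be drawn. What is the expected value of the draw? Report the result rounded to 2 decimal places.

4.58

E[X | Bag 1] = (6 − 1 + 4 − 1 + 13)/5 = 21/5
E[X | Bag 2] = (0 + 13 + 3)/3 = 16/3
E[X] = (2/3)·21/5 + (1/3)·16/3 = 206/45 ≈ 4.58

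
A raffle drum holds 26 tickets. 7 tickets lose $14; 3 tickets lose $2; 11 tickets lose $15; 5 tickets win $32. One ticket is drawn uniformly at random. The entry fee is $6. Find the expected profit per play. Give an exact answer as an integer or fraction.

-265/26 dollars

E[payout] = (7/26)·(-14) + (3/26)·(-2) + (11/26)·(-15) + (5/26)·32 = -109/26
Expected profit = -109/26 − 6 = -265/26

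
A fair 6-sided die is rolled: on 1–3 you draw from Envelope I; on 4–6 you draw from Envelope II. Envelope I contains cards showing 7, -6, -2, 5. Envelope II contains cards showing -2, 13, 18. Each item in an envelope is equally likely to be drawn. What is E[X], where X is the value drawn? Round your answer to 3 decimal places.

5.333

E[X | Envelope I] = (7 − 6 − 2 + 5)/4 = 1
E[X | Envelope II] = (-2 + 13 + 18)/3 = 29/3
E[X] = (1/2)·1 + (1/2)·29/3 = 16/3 ≈ 5.333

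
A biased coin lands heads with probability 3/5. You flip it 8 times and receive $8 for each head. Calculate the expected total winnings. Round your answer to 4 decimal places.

E[#heads] = 8·3/5 = 24/5 (linearity over flips).
E[winnings] = 8·24/5 = 192/5.
≈ 38.4000

$38.4000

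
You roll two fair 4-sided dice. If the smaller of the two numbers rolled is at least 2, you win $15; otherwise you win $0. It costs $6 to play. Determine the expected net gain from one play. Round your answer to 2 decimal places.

E[payout] = (7/16)·0 + (9/16)·15 = 135/16
Expected profit = 135/16 − 6 = 39/16 ≈ $2.44

$2.44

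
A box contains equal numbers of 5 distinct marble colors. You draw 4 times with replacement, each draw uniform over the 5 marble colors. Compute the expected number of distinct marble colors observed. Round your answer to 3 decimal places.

2.952

Let Xⱼ=1 if type j appears at least once. P(Xⱼ=1) = 1 − ((5−1)/5)^4 = 369/625.
E[#distinct] = 5·369/625 = 369/125.
≈ 2.952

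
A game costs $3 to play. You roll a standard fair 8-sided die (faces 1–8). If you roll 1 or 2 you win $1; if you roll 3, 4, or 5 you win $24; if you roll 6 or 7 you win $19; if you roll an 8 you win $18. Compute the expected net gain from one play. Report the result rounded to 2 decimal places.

$13.25

E[payout] = (1/4)·1 + (1/8)·18 + (1/4)·19 + (3/8)·24 = 65/4
Expected profit = 65/4 − 3 = 53/4 ≈ $13.25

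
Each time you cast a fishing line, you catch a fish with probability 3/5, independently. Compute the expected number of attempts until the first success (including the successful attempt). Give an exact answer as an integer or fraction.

5/3

For a geometric distribution, E[trials] = 1/p = 1/(3/5) = 5/3.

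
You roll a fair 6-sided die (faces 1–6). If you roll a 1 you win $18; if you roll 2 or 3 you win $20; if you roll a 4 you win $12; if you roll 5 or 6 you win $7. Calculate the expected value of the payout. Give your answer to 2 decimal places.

$14.00

E[payout] = (1/3)·7 + (1/6)·12 + (1/6)·18 + (1/3)·20 = 14
≈ $14.00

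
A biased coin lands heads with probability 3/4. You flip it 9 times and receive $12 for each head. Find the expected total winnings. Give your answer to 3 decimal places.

E[#heads] = 9·3/4 = 27/4 (linearity over flips).
E[winnings] = 12·27/4 = 81.
≈ 81.000

$81.000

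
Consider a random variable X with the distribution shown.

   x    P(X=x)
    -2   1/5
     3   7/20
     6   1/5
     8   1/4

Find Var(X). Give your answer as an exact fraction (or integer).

E[X] = (1/5)·(-2) + (7/20)·3 + (1/5)·6 + (1/4)·8 = 77/20
E[X²] = (1/5)·4 + (7/20)·9 + (1/5)·36 + (1/4)·64 = 543/20
Var(X) = 543/20 − (77/20)² = 4931/400

4931/400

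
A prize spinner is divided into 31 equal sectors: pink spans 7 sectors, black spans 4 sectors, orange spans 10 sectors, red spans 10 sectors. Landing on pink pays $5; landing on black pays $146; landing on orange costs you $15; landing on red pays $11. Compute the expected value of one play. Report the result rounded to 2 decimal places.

E[payout] = (7/31)·5 + (4/31)·146 + (10/31)·(-15) + (10/31)·11 = 579/31
≈ $18.68

$18.68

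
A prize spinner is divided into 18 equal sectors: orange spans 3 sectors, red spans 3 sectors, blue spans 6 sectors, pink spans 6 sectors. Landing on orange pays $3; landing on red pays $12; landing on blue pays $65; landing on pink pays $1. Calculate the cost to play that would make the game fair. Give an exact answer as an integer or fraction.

E[payout] = (3/18)·3 + (3/18)·12 + (6/18)·65 + (6/18)·1 = 49/2
Fair fee = E[payout] = 49/2

49/2 dollars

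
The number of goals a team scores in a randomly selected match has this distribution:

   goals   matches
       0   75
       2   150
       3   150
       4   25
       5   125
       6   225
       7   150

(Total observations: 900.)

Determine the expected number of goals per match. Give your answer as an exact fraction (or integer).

155/36

Total = 900, so P(goals=0) = 75/900, etc.
E[X] = (1/12)·0 + (1/6)·2 + (1/6)·3 + (1/36)·4 + (5/36)·5 + (1/4)·6 + (1/6)·7
     = 155/36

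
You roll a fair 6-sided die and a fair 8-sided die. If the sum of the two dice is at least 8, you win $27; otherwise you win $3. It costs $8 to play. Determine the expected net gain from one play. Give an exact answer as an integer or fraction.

E[payout] = (7/16)·3 + (9/16)·27 = 33/2
Expected profit = 33/2 − 8 = 17/2

17/2 dollars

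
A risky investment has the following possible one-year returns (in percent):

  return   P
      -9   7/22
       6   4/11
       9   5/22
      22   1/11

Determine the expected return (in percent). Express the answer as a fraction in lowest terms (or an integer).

E[X] = (7/22)·(-9) + (4/11)·6 + (5/22)·9 + (1/11)·22
     = 37/11

37/11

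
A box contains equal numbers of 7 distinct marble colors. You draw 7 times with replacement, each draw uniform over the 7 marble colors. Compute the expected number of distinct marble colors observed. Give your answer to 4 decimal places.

4.6206

Let Xⱼ=1 if type j appears at least once. P(Xⱼ=1) = 1 − ((7−1)/7)^7 = 543607/823543.
E[#distinct] = 7·543607/823543 = 543607/117649.
≈ 4.6206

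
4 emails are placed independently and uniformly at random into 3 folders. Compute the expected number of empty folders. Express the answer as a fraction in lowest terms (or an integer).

16/27

Let Xⱼ=1 if folder j is empty. P(Xⱼ=1) = ((3-1)/3)^4 = 16/81.
By linearity, E[#empty] = 3·16/81 = 16/27.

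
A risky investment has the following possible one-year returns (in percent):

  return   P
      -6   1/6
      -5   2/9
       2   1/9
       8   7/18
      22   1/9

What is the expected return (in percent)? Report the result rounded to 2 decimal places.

3.67

E[X] = (1/6)·(-6) + (2/9)·(-5) + (1/9)·2 + (7/18)·8 + (1/9)·22
     = 11/3 ≈ 3.67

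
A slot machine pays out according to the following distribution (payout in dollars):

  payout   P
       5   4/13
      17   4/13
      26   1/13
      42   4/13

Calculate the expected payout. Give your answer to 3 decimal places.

$21.692

E[X] = (4/13)·5 + (4/13)·17 + (1/13)·26 + (4/13)·42
     = 282/13 ≈ 21.692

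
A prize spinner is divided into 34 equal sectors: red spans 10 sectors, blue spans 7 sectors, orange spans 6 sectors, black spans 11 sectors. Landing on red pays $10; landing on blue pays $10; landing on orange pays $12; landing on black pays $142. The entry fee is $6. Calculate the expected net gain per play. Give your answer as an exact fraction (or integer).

E[payout] = (10/34)·10 + (7/34)·10 + (6/34)·12 + (11/34)·142 = 902/17
Expected profit = 902/17 − 6 = 800/17

800/17 dollars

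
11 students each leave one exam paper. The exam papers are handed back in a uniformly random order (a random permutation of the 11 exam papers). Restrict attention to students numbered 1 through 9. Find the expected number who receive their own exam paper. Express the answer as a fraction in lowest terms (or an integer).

Let Xᵢ = 1 if person i gets their own exam paper. For each i, P(Xᵢ=1) = 1/11.
By linearity of expectation, E[X₁+…+X_9] = 9·(1/11) = 9/11.

9/11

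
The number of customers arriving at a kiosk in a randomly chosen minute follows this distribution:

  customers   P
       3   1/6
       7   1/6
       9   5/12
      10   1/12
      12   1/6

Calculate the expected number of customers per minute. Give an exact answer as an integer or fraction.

33/4

E[X] = (1/6)·3 + (1/6)·7 + (5/12)·9 + (1/12)·10 + (1/6)·12
     = 33/4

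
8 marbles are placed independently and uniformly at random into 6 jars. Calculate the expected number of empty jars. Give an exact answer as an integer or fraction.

390625/279936

Let Xⱼ=1 if jar j is empty. P(Xⱼ=1) = ((6-1)/6)^8 = 390625/1679616.
By linearity, E[#empty] = 6·390625/1679616 = 390625/279936.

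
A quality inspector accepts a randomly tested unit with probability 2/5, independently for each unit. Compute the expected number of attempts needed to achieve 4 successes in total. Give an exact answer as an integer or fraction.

10

By linearity (sum of 4 independent geometric waits), E[trials] = 4/p = 4/(2/5) = 10.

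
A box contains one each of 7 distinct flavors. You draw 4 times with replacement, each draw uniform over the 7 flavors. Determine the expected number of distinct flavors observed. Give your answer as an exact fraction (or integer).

Let Xⱼ=1 if type j appears at least once. P(Xⱼ=1) = 1 − ((7−1)/7)^4 = 1105/2401.
E[#distinct] = 7·1105/2401 = 1105/343.

1105/343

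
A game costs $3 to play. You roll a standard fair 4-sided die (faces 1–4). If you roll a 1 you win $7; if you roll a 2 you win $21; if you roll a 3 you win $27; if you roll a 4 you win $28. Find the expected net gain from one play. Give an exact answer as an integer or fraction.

71/4 dollars

E[payout] = (1/4)·7 + (1/4)·21 + (1/4)·27 + (1/4)·28 = 83/4
Expected profit = 83/4 − 3 = 71/4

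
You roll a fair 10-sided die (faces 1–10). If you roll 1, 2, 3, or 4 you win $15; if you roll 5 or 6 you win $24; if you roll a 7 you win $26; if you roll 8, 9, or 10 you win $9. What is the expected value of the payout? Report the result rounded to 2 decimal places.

E[payout] = (3/10)·9 + (2/5)·15 + (1/5)·24 + (1/10)·26 = 161/10
≈ $16.10

$16.10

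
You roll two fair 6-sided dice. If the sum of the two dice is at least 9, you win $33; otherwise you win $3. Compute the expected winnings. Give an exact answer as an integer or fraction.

E[payout] = (13/18)·3 + (5/18)·33 = 34/3

34/3 dollars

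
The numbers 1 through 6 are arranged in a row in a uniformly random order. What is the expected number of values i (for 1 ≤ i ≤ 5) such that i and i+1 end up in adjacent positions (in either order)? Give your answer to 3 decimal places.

For each i ∈ {1,…,5}, let Xᵢ = 1 if i and i+1 are adjacent. P(Xᵢ=1) = 2·(6−1)!/6! = 2/6.
By linearity, E[ΣXᵢ] = (5)·(2/6) = 5/3.
≈ 1.667

1.667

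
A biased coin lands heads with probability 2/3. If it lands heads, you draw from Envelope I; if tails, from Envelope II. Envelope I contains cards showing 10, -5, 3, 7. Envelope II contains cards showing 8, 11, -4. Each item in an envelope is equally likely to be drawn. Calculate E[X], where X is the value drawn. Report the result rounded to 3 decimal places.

4.167

E[X | Envelope I] = (10 − 5 + 3 + 7)/4 = 15/4
E[X | Envelope II] = (8 + 11 − 4)/3 = 5
E[X] = (2/3)·15/4 + (1/3)·5 = 25/6 ≈ 4.167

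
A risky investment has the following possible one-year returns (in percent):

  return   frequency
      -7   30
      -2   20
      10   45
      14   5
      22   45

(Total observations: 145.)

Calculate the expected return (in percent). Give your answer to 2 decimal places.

Total = 145, so P(return=-7) = 30/145, etc.
E[X] = (6/29)·(-7) + (4/29)·(-2) + (9/29)·10 + (1/29)·14 + (9/29)·22
     = 252/29 ≈ 8.69

8.69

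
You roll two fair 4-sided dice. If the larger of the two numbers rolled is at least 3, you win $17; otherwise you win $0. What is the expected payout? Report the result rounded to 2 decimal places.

$12.75

E[payout] = (1/4)·0 + (3/4)·17 = 51/4
≈ $12.75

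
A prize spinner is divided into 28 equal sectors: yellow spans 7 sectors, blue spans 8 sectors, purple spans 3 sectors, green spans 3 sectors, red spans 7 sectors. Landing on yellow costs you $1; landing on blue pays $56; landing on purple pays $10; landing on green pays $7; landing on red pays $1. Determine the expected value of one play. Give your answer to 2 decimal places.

$17.82

E[payout] = (7/28)·(-1) + (8/28)·56 + (3/28)·10 + (3/28)·7 + (7/28)·1 = 499/28
≈ $17.82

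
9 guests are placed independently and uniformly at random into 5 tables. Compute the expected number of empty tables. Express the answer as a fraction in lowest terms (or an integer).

262144/390625

Let Xⱼ=1 if table j is empty. P(Xⱼ=1) = ((5-1)/5)^9 = 262144/1953125.
By linearity, E[#empty] = 5·262144/1953125 = 262144/390625.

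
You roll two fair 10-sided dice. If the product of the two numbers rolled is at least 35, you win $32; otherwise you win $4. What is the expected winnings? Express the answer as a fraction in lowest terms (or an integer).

E[payout] = (63/100)·4 + (37/100)·32 = 359/25

359/25 dollars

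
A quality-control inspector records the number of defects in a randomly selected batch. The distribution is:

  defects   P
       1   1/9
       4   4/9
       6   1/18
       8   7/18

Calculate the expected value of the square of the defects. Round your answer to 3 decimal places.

E[X²] = (1/9)·1 + (4/9)·16 + (1/18)·36 + (7/18)·64
     = 307/9 ≈ 34.111

34.111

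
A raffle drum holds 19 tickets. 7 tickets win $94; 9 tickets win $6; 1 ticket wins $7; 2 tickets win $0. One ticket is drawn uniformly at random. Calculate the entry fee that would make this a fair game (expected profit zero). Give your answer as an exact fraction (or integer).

E[payout] = (7/19)·94 + (9/19)·6 + (1/19)·7 + (2/19)·0 = 719/19
Fair fee = E[payout] = 719/19

719/19 dollars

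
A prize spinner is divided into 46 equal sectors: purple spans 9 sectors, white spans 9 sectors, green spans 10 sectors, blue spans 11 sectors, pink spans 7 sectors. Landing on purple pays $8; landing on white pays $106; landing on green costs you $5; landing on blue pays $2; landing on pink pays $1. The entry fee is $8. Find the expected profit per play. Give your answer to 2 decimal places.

$13.85

E[payout] = (9/46)·8 + (9/46)·106 + (10/46)·(-5) + (11/46)·2 + (7/46)·1 = 1005/46
Expected profit = 1005/46 − 8 = 637/46 ≈ $13.85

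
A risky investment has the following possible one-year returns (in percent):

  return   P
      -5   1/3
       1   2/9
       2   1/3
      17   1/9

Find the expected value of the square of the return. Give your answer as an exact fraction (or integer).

E[X²] = (1/3)·25 + (2/9)·1 + (1/3)·4 + (1/9)·289
     = 42

42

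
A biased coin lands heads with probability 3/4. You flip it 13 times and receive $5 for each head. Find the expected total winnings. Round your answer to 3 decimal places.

$48.750

E[#heads] = 13·3/4 = 39/4 (linearity over flips).
E[winnings] = 5·39/4 = 195/4.
≈ 48.750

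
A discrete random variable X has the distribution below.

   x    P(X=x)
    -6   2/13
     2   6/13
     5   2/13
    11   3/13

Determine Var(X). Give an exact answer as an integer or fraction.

E[X] = (2/13)·(-6) + (6/13)·2 + (2/13)·5 + (3/13)·11 = 43/13
E[X²] = (2/13)·36 + (6/13)·4 + (2/13)·25 + (3/13)·121 = 509/13
Var(X) = 509/13 − (43/13)² = 4768/169

4768/169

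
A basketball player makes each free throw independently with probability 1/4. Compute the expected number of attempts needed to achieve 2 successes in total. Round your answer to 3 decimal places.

By linearity (sum of 2 independent geometric waits), E[trials] = 2/p = 2/(1/4) = 8.
≈ 8.000

8.000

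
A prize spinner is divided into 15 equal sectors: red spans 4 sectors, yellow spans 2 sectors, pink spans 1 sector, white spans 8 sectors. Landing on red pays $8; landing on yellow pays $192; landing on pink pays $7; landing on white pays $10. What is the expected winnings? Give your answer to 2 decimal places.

E[payout] = (4/15)·8 + (2/15)·192 + (1/15)·7 + (8/15)·10 = 503/15
≈ $33.53

$33.53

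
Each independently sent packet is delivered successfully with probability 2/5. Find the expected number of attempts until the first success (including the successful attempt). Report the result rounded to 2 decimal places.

For a geometric distribution, E[trials] = 1/p = 1/(2/5) = 5/2.
≈ 2.50

2.50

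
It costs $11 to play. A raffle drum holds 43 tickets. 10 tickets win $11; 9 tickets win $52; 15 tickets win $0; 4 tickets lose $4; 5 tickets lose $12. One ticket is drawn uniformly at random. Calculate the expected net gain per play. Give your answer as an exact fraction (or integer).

29/43 dollars

E[payout] = (10/43)·11 + (9/43)·52 + (15/43)·0 + (4/43)·(-4) + (5/43)·(-12) = 502/43
Expected profit = 502/43 − 11 = 29/43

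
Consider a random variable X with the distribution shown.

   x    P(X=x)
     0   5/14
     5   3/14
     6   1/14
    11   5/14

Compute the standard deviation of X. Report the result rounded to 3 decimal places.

E[X] = 38/7, E[X²] = 358/7
Var(X) = E[X²] − (E[X])² = 358/7 − 1444/49 = 1062/49
SD(X) = √(1062/49) ≈ 4.655

4.655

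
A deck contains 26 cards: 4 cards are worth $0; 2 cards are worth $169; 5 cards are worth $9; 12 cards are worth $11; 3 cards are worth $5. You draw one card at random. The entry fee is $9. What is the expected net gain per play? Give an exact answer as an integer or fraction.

E[payout] = (4/26)·0 + (2/26)·169 + (5/26)·9 + (12/26)·11 + (3/26)·5 = 265/13
Expected profit = 265/13 − 9 = 148/13

148/13 dollars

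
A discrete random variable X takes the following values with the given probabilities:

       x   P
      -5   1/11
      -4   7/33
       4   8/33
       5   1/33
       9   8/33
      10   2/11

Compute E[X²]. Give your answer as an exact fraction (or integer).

E[X²] = (1/11)·25 + (7/33)·16 + (8/33)·16 + (1/33)·25 + (8/33)·81 + (2/11)·100
     = 1588/33

1588/33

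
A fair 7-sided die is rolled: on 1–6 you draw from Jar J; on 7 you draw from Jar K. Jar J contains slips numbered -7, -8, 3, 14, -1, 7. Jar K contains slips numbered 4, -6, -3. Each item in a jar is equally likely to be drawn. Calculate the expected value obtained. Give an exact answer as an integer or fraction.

19/21

E[X | Jar J] = (-7 − 8 + 3 + 14 − 1 + 7)/6 = 4/3
E[X | Jar K] = (4 − 6 − 3)/3 = -5/3
E[X] = (6/7)·4/3 + (1/7)·(-5/3) = 19/21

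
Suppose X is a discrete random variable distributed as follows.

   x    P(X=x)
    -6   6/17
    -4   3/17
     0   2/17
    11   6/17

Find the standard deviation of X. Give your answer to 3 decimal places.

E[X] = 18/17, E[X²] = 990/17
Var(X) = E[X²] − (E[X])² = 990/17 − 324/289 = 16506/289
SD(X) = √(16506/289) ≈ 7.557

7.557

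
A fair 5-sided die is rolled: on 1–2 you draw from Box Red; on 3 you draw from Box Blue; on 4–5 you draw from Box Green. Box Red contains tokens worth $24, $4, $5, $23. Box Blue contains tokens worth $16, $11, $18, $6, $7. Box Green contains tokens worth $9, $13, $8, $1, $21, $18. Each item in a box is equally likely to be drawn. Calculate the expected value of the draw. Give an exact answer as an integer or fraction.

944/75 dollars

E[X | Box Red] = (24 + 4 + 5 + 23)/4 = 14
E[X | Box Blue] = (16 + 11 + 18 + 6 + 7)/5 = 58/5
E[X | Box Green] = (9 + 13 + 8 + 1 + 21 + 18)/6 = 35/3
E[X] = (2/5)·14 + (1/5)·58/5 + (2/5)·35/3 = 944/75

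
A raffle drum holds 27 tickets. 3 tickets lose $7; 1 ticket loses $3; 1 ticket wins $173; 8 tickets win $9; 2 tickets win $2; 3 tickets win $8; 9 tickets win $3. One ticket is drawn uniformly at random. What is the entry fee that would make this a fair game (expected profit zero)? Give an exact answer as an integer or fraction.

E[payout] = (3/27)·(-7) + (1/27)·(-3) + (1/27)·173 + (8/27)·9 + (2/27)·2 + (3/27)·8 + (9/27)·3 = 92/9
Fair fee = E[payout] = 92/9

92/9 dollars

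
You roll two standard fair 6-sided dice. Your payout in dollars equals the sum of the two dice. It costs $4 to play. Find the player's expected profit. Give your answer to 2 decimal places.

$3.00

Distribution of the sum of the two dice: 2 w.p. 1/36, 3 w.p. 1/18, 4 w.p. 1/12, 5 w.p. 1/9, 6 w.p. 5/36, 7 w.p. 1/6, …
E[payout] = (1/36)·2 + (1/18)·3 + (1/12)·4 + (1/9)·5 + (5/36)·6 + (1/6)·7 + (5/36)·8 + (1/9)·9 + (1/12)·10 + (1/18)·11 + (1/36)·12 = 7
Expected profit = 7 − 4 = 3 ≈ $3.00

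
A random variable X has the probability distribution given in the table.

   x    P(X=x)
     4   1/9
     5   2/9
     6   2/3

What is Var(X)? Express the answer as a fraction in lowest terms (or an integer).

E[X] = (1/9)·4 + (2/9)·5 + (2/3)·6 = 50/9
E[X²] = (1/9)·16 + (2/9)·25 + (2/3)·36 = 94/3
Var(X) = 94/3 − (50/9)² = 38/81

38/81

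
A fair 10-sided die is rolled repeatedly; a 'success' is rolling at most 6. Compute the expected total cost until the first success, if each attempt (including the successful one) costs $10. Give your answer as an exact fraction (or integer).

50/3 dollars

E[#attempts] = 1/p = 5/3; E[cost] = 10·5/3 = 50/3.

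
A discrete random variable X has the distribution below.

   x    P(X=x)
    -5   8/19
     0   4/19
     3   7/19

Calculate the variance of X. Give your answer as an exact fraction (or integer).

244/19

E[X] = (8/19)·(-5) + (4/19)·0 + (7/19)·3 = -1
E[X²] = (8/19)·25 + (4/19)·0 + (7/19)·9 = 263/19
Var(X) = 263/19 − (-1)² = 244/19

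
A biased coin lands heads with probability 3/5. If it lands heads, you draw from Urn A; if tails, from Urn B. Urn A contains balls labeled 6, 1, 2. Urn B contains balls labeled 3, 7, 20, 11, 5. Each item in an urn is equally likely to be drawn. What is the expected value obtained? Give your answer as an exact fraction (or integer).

137/25

E[X | Urn A] = (6 + 1 + 2)/3 = 3
E[X | Urn B] = (3 + 7 + 20 + 11 + 5)/5 = 46/5
E[X] = (3/5)·3 + (2/5)·46/5 = 137/25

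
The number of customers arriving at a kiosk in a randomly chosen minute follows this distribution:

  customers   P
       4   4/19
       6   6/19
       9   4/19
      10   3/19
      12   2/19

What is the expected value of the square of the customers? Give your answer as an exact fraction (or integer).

E[X²] = (4/19)·16 + (6/19)·36 + (4/19)·81 + (3/19)·100 + (2/19)·144
     = 1192/19

1192/19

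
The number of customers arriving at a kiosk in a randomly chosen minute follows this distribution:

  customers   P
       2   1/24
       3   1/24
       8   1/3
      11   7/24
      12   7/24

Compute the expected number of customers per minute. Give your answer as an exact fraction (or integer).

115/12

E[X] = (1/24)·2 + (1/24)·3 + (1/3)·8 + (7/24)·11 + (7/24)·12
     = 115/12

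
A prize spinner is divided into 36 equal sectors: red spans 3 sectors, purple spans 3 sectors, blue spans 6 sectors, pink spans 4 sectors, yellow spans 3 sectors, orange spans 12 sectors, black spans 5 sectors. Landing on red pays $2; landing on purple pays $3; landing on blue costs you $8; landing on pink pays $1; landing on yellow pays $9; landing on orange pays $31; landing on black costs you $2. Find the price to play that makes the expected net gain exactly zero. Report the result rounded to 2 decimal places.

$10.00

E[payout] = (3/36)·2 + (3/36)·3 + (6/36)·(-8) + (4/36)·1 + (3/36)·9 + (12/36)·31 + (5/36)·(-2) = 10
Fair fee = E[payout] = 10 ≈ $10.00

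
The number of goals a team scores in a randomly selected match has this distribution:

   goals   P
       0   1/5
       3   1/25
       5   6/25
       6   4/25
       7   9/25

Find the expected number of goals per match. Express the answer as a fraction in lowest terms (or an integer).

E[X] = (1/5)·0 + (1/25)·3 + (6/25)·5 + (4/25)·6 + (9/25)·7
     = 24/5

24/5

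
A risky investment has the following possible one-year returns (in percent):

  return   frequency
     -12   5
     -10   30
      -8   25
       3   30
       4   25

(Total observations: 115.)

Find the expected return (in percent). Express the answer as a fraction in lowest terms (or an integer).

-74/23

Total = 115, so P(return=-12) = 5/115, etc.
E[X] = (1/23)·(-12) + (6/23)·(-10) + (5/23)·(-8) + (6/23)·3 + (5/23)·4
     = -74/23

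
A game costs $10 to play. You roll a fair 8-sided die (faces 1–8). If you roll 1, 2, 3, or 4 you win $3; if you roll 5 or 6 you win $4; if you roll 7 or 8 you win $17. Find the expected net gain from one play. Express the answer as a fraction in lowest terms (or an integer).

E[payout] = (1/2)·3 + (1/4)·4 + (1/4)·17 = 27/4
Expected profit = 27/4 − 10 = -13/4

-13/4 dollars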